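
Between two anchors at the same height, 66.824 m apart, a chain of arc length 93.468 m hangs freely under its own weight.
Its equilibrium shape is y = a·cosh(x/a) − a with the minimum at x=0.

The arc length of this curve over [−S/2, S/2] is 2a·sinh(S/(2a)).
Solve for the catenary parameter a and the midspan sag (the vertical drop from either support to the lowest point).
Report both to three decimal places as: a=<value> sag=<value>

a=22.791 sag=29.204

seed: a₀ = √(S³/(24(L−S))) = √(66.824³/(24·26.644)) = 21.601971
iter 1: u=1.546711  f(a)=+3.375e+00  f'(a)=-3.110e+00  a ← 21.601971 − (+3.375e+00/-3.110e+00) = 22.687212
iter 2: u=1.472724  f(a)=+2.710e-01  f'(a)=-2.629e+00  a ← 22.687212 − (+2.710e-01/-2.629e+00) = 22.790303
iter 3: u=1.466062  f(a)=+2.084e-03  f'(a)=-2.588e+00  a ← 22.790303 − (+2.084e-03/-2.588e+00) = 22.791108
iter 4: u=1.466010  f(a)=+1.254e-07  f'(a)=-2.588e+00  a ← 22.791108 − (+1.254e-07/-2.588e+00) = 22.791108
iter 5: u=1.466010  f(a)=-1.421e-14  f'(a)=-2.588e+00  a ← 22.791108 − (-1.421e-14/-2.588e+00) = 22.791108
converged: |Δa| < 1e-12 after 5 iterations
sag = a·(cosh(S/(2a)) − 1) = 22.791108·(cosh(1.466010) − 1) = 29.204097
T_max/T_min = cosh(S/(2a)) = 2.281381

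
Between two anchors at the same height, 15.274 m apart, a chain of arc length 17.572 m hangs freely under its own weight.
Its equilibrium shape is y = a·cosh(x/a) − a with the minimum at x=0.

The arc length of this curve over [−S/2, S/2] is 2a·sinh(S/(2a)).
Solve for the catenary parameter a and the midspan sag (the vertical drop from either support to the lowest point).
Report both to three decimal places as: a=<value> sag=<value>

a=8.213 sag=3.814

seed: a₀ = √(S³/(24(L−S))) = √(15.274³/(24·2.298)) = 8.038010
iter 1: u=0.950111  f(a)=+1.060e-01  f'(a)=-6.251e-01  a ← 8.038010 − (+1.060e-01/-6.251e-01) = 8.207552
iter 2: u=0.930485  f(a)=+3.446e-03  f'(a)=-5.850e-01  a ← 8.207552 − (+3.446e-03/-5.850e-01) = 8.213442
iter 3: u=0.929817  f(a)=+3.914e-06  f'(a)=-5.837e-01  a ← 8.213442 − (+3.914e-06/-5.837e-01) = 8.213448
iter 4: u=0.929817  f(a)=+5.066e-12  f'(a)=-5.837e-01  a ← 8.213448 − (+5.066e-12/-5.837e-01) = 8.213448
iter 5: u=0.929817  f(a)=+0.000e+00  f'(a)=-5.837e-01  a ← 8.213448 − (+0.000e+00/-5.837e-01) = 8.213448
converged: |Δa| < 1e-12 after 5 iterations
sag = a·(cosh(S/(2a)) − 1) = 8.213448·(cosh(0.929817) − 1) = 3.813793
T_max/T_min = cosh(S/(2a)) = 1.464335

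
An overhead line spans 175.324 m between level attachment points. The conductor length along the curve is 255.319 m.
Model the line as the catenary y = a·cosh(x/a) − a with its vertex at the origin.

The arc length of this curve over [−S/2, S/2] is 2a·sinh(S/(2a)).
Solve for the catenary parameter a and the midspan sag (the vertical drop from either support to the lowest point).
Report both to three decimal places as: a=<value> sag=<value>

a=56.284 sag=83.233

seed: a₀ = √(S³/(24(L−S))) = √(175.324³/(24·79.995)) = 52.981593
iter 1: u=1.654575  f(a)=+1.169e+01  f'(a)=-3.931e+00  a ← 52.981593 − (+1.169e+01/-3.931e+00) = 55.955375
iter 2: u=1.566641  f(a)=+1.057e+00  f'(a)=-3.250e+00  a ← 55.955375 − (+1.057e+00/-3.250e+00) = 56.280439
iter 3: u=1.557593  f(a)=+1.052e-02  f'(a)=-3.186e+00  a ← 56.280439 − (+1.052e-02/-3.186e+00) = 56.283741
iter 4: u=1.557501  f(a)=+1.067e-06  f'(a)=-3.185e+00  a ← 56.283741 − (+1.067e-06/-3.185e+00) = 56.283742
iter 5: u=1.557501  f(a)=+0.000e+00  f'(a)=-3.185e+00  a ← 56.283742 − (+0.000e+00/-3.185e+00) = 56.283742
converged: |Δa| < 1e-12 after 5 iterations
sag = a·(cosh(S/(2a)) − 1) = 56.283742·(cosh(1.557501) − 1) = 83.232592
T_max/T_min = cosh(S/(2a)) = 2.478803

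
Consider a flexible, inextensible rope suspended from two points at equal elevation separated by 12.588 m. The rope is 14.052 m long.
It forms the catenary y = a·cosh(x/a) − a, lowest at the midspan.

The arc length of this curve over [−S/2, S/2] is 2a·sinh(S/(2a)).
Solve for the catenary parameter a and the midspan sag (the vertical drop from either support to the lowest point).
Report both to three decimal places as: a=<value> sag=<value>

a=7.663 sag=2.734

seed: a₀ = √(S³/(24(L−S))) = √(12.588³/(24·1.464)) = 7.534578
iter 1: u=0.835349  f(a)=+5.194e-02  f'(a)=-4.164e-01  a ← 7.534578 − (+5.194e-02/-4.164e-01) = 7.659302
iter 2: u=0.821746  f(a)=+1.318e-03  f'(a)=-3.955e-01  a ← 7.659302 − (+1.318e-03/-3.955e-01) = 7.662634
iter 3: u=0.821389  f(a)=+8.972e-07  f'(a)=-3.950e-01  a ← 7.662634 − (+8.972e-07/-3.950e-01) = 7.662636
iter 4: u=0.821388  f(a)=+4.174e-13  f'(a)=-3.950e-01  a ← 7.662636 − (+4.174e-13/-3.950e-01) = 7.662636
converged: |Δa| < 1e-12 after 4 iterations
sag = a·(cosh(S/(2a)) − 1) = 7.662636·(cosh(0.821388) − 1) = 2.733549
T_max/T_min = cosh(S/(2a)) = 1.356737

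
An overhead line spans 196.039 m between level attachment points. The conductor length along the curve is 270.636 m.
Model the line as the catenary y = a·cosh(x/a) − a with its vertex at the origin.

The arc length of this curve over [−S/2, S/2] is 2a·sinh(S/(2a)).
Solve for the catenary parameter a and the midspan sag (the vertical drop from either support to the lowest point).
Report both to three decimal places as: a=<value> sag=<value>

seed: a₀ = √(S³/(24(L−S))) = √(196.039³/(24·74.597)) = 64.870525
iter 1: u=1.511002  f(a)=+8.994e+00  f'(a)=-2.870e+00  a ← 64.870525 − (+8.994e+00/-2.870e+00) = 68.004589
iter 2: u=1.441366  f(a)=+6.928e-01  f'(a)=-2.443e+00  a ← 68.004589 − (+6.928e-01/-2.443e+00) = 68.288184
iter 3: u=1.435380  f(a)=+4.870e-03  f'(a)=-2.409e+00  a ← 68.288184 − (+4.870e-03/-2.409e+00) = 68.290206
iter 4: u=1.435338  f(a)=+2.444e-07  f'(a)=-2.409e+00  a ← 68.290206 − (+2.444e-07/-2.409e+00) = 68.290206
iter 5: u=1.435338  f(a)=-5.684e-14  f'(a)=-2.409e+00  a ← 68.290206 − (-5.684e-14/-2.409e+00) = 68.290206
converged: |Δa| < 1e-12 after 5 iterations
sag = a·(cosh(S/(2a)) − 1) = 68.290206·(cosh(1.435338) − 1) = 83.283252
T_max/T_min = cosh(S/(2a)) = 2.219549

a=68.290 sag=83.283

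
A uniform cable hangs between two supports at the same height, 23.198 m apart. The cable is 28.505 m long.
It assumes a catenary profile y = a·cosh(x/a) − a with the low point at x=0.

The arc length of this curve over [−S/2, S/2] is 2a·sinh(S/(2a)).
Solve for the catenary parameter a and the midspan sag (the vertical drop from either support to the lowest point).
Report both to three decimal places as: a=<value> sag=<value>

seed: a₀ = √(S³/(24(L−S))) = √(23.198³/(24·5.307)) = 9.900238
iter 1: u=1.171588  f(a)=+3.764e-01  f'(a)=-1.227e+00  a ← 9.900238 − (+3.764e-01/-1.227e+00) = 10.207055
iter 2: u=1.136371  f(a)=+1.820e-02  f'(a)=-1.111e+00  a ← 10.207055 − (+1.820e-02/-1.111e+00) = 10.223446
iter 3: u=1.134549  f(a)=+4.738e-05  f'(a)=-1.105e+00  a ← 10.223446 − (+4.738e-05/-1.105e+00) = 10.223489
iter 4: u=1.134544  f(a)=+3.228e-10  f'(a)=-1.105e+00  a ← 10.223489 − (+3.228e-10/-1.105e+00) = 10.223489
iter 5: u=1.134544  f(a)=+7.105e-15  f'(a)=-1.105e+00  a ← 10.223489 − (+7.105e-15/-1.105e+00) = 10.223489
converged: |Δa| < 1e-12 after 5 iterations
sag = a·(cosh(S/(2a)) − 1) = 10.223489·(cosh(1.134544) − 1) = 7.316565
T_max/T_min = cosh(S/(2a)) = 1.715662

a=10.223 sag=7.317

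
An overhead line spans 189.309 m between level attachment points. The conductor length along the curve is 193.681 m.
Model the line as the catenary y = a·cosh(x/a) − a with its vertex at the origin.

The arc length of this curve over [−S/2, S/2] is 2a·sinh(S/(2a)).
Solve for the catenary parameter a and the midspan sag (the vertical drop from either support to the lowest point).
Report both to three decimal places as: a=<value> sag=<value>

a=255.156 sag=17.759

seed: a₀ = √(S³/(24(L−S))) = √(189.309³/(24·4.372)) = 254.279410
iter 1: u=0.372246  f(a)=+3.039e-02  f'(a)=-3.487e-02  a ← 254.279410 − (+3.039e-02/-3.487e-02) = 255.151053
iter 2: u=0.370974  f(a)=+1.570e-04  f'(a)=-3.451e-02  a ← 255.151053 − (+1.570e-04/-3.451e-02) = 255.155602
iter 3: u=0.370968  f(a)=+4.236e-09  f'(a)=-3.451e-02  a ← 255.155602 − (+4.236e-09/-3.451e-02) = 255.155602
iter 4: u=0.370968  f(a)=+0.000e+00  f'(a)=-3.451e-02  a ← 255.155602 − (+0.000e+00/-3.451e-02) = 255.155602
converged: |Δa| < 1e-12 after 4 iterations
sag = a·(cosh(S/(2a)) − 1) = 255.155602·(cosh(0.370968) − 1) = 17.759153
T_max/T_min = cosh(S/(2a)) = 1.069601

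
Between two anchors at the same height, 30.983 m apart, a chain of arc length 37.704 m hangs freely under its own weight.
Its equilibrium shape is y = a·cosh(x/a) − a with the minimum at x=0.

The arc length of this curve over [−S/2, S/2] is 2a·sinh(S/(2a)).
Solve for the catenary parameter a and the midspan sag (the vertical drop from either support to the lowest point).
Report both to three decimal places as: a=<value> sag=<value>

a=14.000 sag=9.482

seed: a₀ = √(S³/(24(L−S))) = √(30.983³/(24·6.721)) = 13.578839
iter 1: u=1.140856  f(a)=+4.512e-01  f'(a)=-1.125e+00  a ← 13.578839 − (+4.512e-01/-1.125e+00) = 13.979931
iter 2: u=1.108124  f(a)=+2.076e-02  f'(a)=-1.024e+00  a ← 13.979931 − (+2.076e-02/-1.024e+00) = 14.000216
iter 3: u=1.106519  f(a)=+4.867e-05  f'(a)=-1.019e+00  a ← 14.000216 − (+4.867e-05/-1.019e+00) = 14.000264
iter 4: u=1.106515  f(a)=+2.687e-10  f'(a)=-1.019e+00  a ← 14.000264 − (+2.687e-10/-1.019e+00) = 14.000264
iter 5: u=1.106515  f(a)=+7.105e-15  f'(a)=-1.019e+00  a ← 14.000264 − (+7.105e-15/-1.019e+00) = 14.000264
converged: |Δa| < 1e-12 after 5 iterations
sag = a·(cosh(S/(2a)) − 1) = 14.000264·(cosh(1.106515) − 1) = 9.481757
T_max/T_min = cosh(S/(2a)) = 1.677256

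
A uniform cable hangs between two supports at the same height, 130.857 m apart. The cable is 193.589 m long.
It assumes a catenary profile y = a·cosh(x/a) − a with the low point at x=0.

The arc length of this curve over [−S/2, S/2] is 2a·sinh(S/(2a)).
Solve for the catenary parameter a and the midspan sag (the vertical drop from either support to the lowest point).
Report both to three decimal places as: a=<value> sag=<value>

a=41.094 sag=64.062

seed: a₀ = √(S³/(24(L−S))) = √(130.857³/(24·62.732)) = 38.578492
iter 1: u=1.695984  f(a)=+9.665e+00  f'(a)=-4.289e+00  a ← 38.578492 − (+9.665e+00/-4.289e+00) = 40.831978
iter 2: u=1.602384  f(a)=+9.116e-01  f'(a)=-3.515e+00  a ← 40.831978 − (+9.116e-01/-3.515e+00) = 41.091326
iter 3: u=1.592270  f(a)=+9.974e-03  f'(a)=-3.438e+00  a ← 41.091326 − (+9.974e-03/-3.438e+00) = 41.094227
iter 4: u=1.592158  f(a)=+1.223e-06  f'(a)=-3.438e+00  a ← 41.094227 − (+1.223e-06/-3.438e+00) = 41.094227
iter 5: u=1.592158  f(a)=+5.684e-14  f'(a)=-3.438e+00  a ← 41.094227 − (+5.684e-14/-3.438e+00) = 41.094227
converged: |Δa| < 1e-12 after 5 iterations
sag = a·(cosh(S/(2a)) − 1) = 41.094227·(cosh(1.592158) − 1) = 64.062374
T_max/T_min = cosh(S/(2a)) = 2.558914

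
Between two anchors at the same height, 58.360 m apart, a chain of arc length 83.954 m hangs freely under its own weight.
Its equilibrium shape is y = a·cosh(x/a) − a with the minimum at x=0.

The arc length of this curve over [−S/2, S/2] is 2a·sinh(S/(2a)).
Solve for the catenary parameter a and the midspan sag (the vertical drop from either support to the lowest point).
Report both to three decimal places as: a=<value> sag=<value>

a=19.070 sag=27.036

seed: a₀ = √(S³/(24(L−S))) = √(58.360³/(24·25.594)) = 17.988635
iter 1: u=1.622135  f(a)=+3.586e+00  f'(a)=-3.668e+00  a ← 17.988635 − (+3.586e+00/-3.668e+00) = 18.966262
iter 2: u=1.538521  f(a)=+3.131e-01  f'(a)=-3.053e+00  a ← 18.966262 − (+3.131e-01/-3.053e+00) = 19.068808
iter 3: u=1.530248  f(a)=+2.891e-03  f'(a)=-2.997e+00  a ← 19.068808 − (+2.891e-03/-2.997e+00) = 19.069772
iter 4: u=1.530170  f(a)=+2.515e-07  f'(a)=-2.997e+00  a ← 19.069772 − (+2.515e-07/-2.997e+00) = 19.069773
iter 5: u=1.530170  f(a)=+0.000e+00  f'(a)=-2.997e+00  a ← 19.069773 − (+0.000e+00/-2.997e+00) = 19.069773
converged: |Δa| < 1e-12 after 5 iterations
sag = a·(cosh(S/(2a)) − 1) = 19.069773·(cosh(1.530170) − 1) = 27.035810
T_max/T_min = cosh(S/(2a)) = 2.417731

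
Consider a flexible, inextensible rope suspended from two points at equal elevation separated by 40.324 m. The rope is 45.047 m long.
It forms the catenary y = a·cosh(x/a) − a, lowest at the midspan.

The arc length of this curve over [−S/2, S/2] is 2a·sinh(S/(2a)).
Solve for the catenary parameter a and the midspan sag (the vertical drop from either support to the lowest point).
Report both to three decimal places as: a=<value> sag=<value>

a=24.462 sag=8.790

seed: a₀ = √(S³/(24(L−S))) = √(40.324³/(24·4.723)) = 24.050871
iter 1: u=0.838306  f(a)=+1.688e-01  f'(a)=-4.211e-01  a ← 24.050871 − (+1.688e-01/-4.211e-01) = 24.451676
iter 2: u=0.824565  f(a)=+4.311e-03  f'(a)=-3.998e-01  a ← 24.451676 − (+4.311e-03/-3.998e-01) = 24.462460
iter 3: u=0.824202  f(a)=+2.977e-06  f'(a)=-3.992e-01  a ← 24.462460 − (+2.977e-06/-3.992e-01) = 24.462467
iter 4: u=0.824201  f(a)=+1.421e-12  f'(a)=-3.992e-01  a ← 24.462467 − (+1.421e-12/-3.992e-01) = 24.462467
converged: |Δa| < 1e-12 after 4 iterations
sag = a·(cosh(S/(2a)) − 1) = 24.462467·(cosh(0.824201) − 1) = 8.789906
T_max/T_min = cosh(S/(2a)) = 1.359322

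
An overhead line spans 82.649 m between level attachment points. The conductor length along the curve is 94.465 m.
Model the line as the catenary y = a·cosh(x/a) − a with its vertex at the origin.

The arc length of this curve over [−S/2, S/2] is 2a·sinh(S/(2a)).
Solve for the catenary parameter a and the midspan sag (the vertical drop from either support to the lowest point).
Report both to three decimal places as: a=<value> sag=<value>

seed: a₀ = √(S³/(24(L−S))) = √(82.649³/(24·11.816)) = 44.618559
iter 1: u=0.926173  f(a)=+5.173e-01  f'(a)=-5.765e-01  a ← 44.618559 − (+5.173e-01/-5.765e-01) = 45.515815
iter 2: u=0.907915  f(a)=+1.601e-02  f'(a)=-5.413e-01  a ← 45.515815 − (+1.601e-02/-5.413e-01) = 45.545401
iter 3: u=0.907325  f(a)=+1.644e-05  f'(a)=-5.402e-01  a ← 45.545401 − (+1.644e-05/-5.402e-01) = 45.545432
iter 4: u=0.907325  f(a)=+1.735e-11  f'(a)=-5.402e-01  a ← 45.545432 − (+1.735e-11/-5.402e-01) = 45.545432
converged: |Δa| < 1e-12 after 4 iterations
sag = a·(cosh(S/(2a)) − 1) = 45.545432·(cosh(0.907325) − 1) = 20.069318
T_max/T_min = cosh(S/(2a)) = 1.440644

a=45.545 sag=20.069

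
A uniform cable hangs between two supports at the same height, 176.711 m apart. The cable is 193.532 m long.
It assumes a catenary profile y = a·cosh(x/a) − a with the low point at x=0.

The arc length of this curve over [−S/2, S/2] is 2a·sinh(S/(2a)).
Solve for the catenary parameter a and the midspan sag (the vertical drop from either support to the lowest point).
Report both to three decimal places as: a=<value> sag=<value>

a=118.547 sag=34.479

seed: a₀ = √(S³/(24(L−S))) = √(176.711³/(24·16.821)) = 116.913282
iter 1: u=0.755735  f(a)=+4.869e-01  f'(a)=-3.045e-01  a ← 116.913282 − (+4.869e-01/-3.045e-01) = 118.512290
iter 2: u=0.745539  f(a)=+1.017e-02  f'(a)=-2.919e-01  a ← 118.512290 − (+1.017e-02/-2.919e-01) = 118.547127
iter 3: u=0.745320  f(a)=+4.646e-06  f'(a)=-2.917e-01  a ← 118.547127 − (+4.646e-06/-2.917e-01) = 118.547143
iter 4: u=0.745320  f(a)=+9.948e-13  f'(a)=-2.917e-01  a ← 118.547143 − (+9.948e-13/-2.917e-01) = 118.547143
converged: |Δa| < 1e-12 after 4 iterations
sag = a·(cosh(S/(2a)) − 1) = 118.547143·(cosh(0.745320) − 1) = 34.479273
T_max/T_min = cosh(S/(2a)) = 1.290849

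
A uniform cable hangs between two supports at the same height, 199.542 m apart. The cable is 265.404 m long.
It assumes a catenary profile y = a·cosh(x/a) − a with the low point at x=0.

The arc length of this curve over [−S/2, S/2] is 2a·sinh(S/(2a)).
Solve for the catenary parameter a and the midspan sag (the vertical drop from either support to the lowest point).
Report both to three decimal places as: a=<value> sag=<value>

seed: a₀ = √(S³/(24(L−S))) = √(199.542³/(24·65.862)) = 70.897089
iter 1: u=1.407265  f(a)=+6.838e+00  f'(a)=-2.253e+00  a ← 70.897089 − (+6.838e+00/-2.253e+00) = 73.932167
iter 2: u=1.349494  f(a)=+4.636e-01  f'(a)=-1.957e+00  a ← 73.932167 − (+4.636e-01/-1.957e+00) = 74.169078
iter 3: u=1.345183  f(a)=+2.474e-03  f'(a)=-1.936e+00  a ← 74.169078 − (+2.474e-03/-1.936e+00) = 74.170356
iter 4: u=1.345160  f(a)=+7.127e-08  f'(a)=-1.936e+00  a ← 74.170356 − (+7.127e-08/-1.936e+00) = 74.170356
iter 5: u=1.345160  f(a)=-5.684e-14  f'(a)=-1.936e+00  a ← 74.170356 − (-5.684e-14/-1.936e+00) = 74.170356
converged: |Δa| < 1e-12 after 5 iterations
sag = a·(cosh(S/(2a)) − 1) = 74.170356·(cosh(1.345160) − 1) = 77.852874
T_max/T_min = cosh(S/(2a)) = 2.049649

a=74.170 sag=77.853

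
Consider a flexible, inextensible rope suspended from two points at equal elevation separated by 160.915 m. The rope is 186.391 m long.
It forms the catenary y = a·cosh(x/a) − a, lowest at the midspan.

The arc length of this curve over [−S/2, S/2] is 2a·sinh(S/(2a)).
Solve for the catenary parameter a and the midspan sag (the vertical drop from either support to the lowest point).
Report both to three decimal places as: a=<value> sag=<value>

a=84.444 sag=41.318

seed: a₀ = √(S³/(24(L−S))) = √(160.915³/(24·25.476)) = 82.551231
iter 1: u=0.974637  f(a)=+1.238e+00  f'(a)=-6.779e-01  a ← 82.551231 − (+1.238e+00/-6.779e-01) = 84.377146
iter 2: u=0.953546  f(a)=+4.226e-02  f'(a)=-6.323e-01  a ← 84.377146 − (+4.226e-02/-6.323e-01) = 84.443977
iter 3: u=0.952791  f(a)=+5.311e-05  f'(a)=-6.307e-01  a ← 84.443977 − (+5.311e-05/-6.307e-01) = 84.444061
iter 4: u=0.952791  f(a)=+8.410e-11  f'(a)=-6.307e-01  a ← 84.444061 − (+8.410e-11/-6.307e-01) = 84.444061
iter 5: u=0.952791  f(a)=+2.842e-14  f'(a)=-6.307e-01  a ← 84.444061 − (+2.842e-14/-6.307e-01) = 84.444061
converged: |Δa| < 1e-12 after 5 iterations
sag = a·(cosh(S/(2a)) − 1) = 84.444061·(cosh(0.952791) − 1) = 41.318416
T_max/T_min = cosh(S/(2a)) = 1.489299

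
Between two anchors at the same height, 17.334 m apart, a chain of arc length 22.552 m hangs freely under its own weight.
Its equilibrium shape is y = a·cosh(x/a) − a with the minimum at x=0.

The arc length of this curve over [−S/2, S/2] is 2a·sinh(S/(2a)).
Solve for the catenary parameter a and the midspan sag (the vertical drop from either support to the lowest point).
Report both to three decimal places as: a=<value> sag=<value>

seed: a₀ = √(S³/(24(L−S))) = √(17.334³/(24·5.218)) = 6.448973
iter 1: u=1.343935  f(a)=+4.920e-01  f'(a)=-1.930e+00  a ← 6.448973 − (+4.920e-01/-1.930e+00) = 6.703897
iter 2: u=1.292830  f(a)=+3.068e-02  f'(a)=-1.696e+00  a ← 6.703897 − (+3.068e-02/-1.696e+00) = 6.721983
iter 3: u=1.289352  f(a)=+1.368e-04  f'(a)=-1.681e+00  a ← 6.721983 − (+1.368e-04/-1.681e+00) = 6.722065
iter 4: u=1.289336  f(a)=+2.748e-09  f'(a)=-1.681e+00  a ← 6.722065 − (+2.748e-09/-1.681e+00) = 6.722065
iter 5: u=1.289336  f(a)=+0.000e+00  f'(a)=-1.681e+00  a ← 6.722065 − (+0.000e+00/-1.681e+00) = 6.722065
converged: |Δa| < 1e-12 after 5 iterations
sag = a·(cosh(S/(2a)) − 1) = 6.722065·(cosh(1.289336) − 1) = 6.405552
T_max/T_min = cosh(S/(2a)) = 1.952914

a=6.722 sag=6.406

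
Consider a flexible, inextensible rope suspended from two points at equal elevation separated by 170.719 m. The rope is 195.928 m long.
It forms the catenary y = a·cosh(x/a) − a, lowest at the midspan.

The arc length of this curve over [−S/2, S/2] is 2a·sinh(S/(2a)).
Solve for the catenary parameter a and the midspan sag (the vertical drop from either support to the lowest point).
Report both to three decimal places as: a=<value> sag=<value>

seed: a₀ = √(S³/(24(L−S))) = √(170.719³/(24·25.209)) = 90.685814
iter 1: u=0.941266  f(a)=+1.141e+00  f'(a)=-6.068e-01  a ← 90.685814 − (+1.141e+00/-6.068e-01) = 92.565471
iter 2: u=0.922153  f(a)=+3.643e-02  f'(a)=-5.686e-01  a ← 92.565471 − (+3.643e-02/-5.686e-01) = 92.629534
iter 3: u=0.921515  f(a)=+3.987e-05  f'(a)=-5.674e-01  a ← 92.629534 − (+3.987e-05/-5.674e-01) = 92.629605
iter 4: u=0.921514  f(a)=+4.783e-11  f'(a)=-5.674e-01  a ← 92.629605 − (+4.783e-11/-5.674e-01) = 92.629605
converged: |Δa| < 1e-12 after 4 iterations
sag = a·(cosh(S/(2a)) − 1) = 92.629605·(cosh(0.921514) − 1) = 42.193201
T_max/T_min = cosh(S/(2a)) = 1.455504

a=92.630 sag=42.193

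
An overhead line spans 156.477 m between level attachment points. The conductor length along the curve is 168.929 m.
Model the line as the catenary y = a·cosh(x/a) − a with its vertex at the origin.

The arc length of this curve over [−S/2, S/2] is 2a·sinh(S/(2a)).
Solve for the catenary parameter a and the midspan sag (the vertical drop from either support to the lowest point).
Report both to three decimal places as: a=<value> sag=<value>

seed: a₀ = √(S³/(24(L−S))) = √(156.477³/(24·12.452)) = 113.227154
iter 1: u=0.690987  f(a)=+3.007e-01  f'(a)=-2.306e-01  a ← 113.227154 − (+3.007e-01/-2.306e-01) = 114.530848
iter 2: u=0.683122  f(a)=+5.272e-03  f'(a)=-2.226e-01  a ← 114.530848 − (+5.272e-03/-2.226e-01) = 114.554530
iter 3: u=0.682980  f(a)=+1.685e-06  f'(a)=-2.225e-01  a ← 114.554530 − (+1.685e-06/-2.225e-01) = 114.554538
iter 4: u=0.682980  f(a)=+1.990e-13  f'(a)=-2.225e-01  a ← 114.554538 − (+1.990e-13/-2.225e-01) = 114.554538
converged: |Δa| < 1e-12 after 4 iterations
sag = a·(cosh(S/(2a)) − 1) = 114.554538·(cosh(0.682980) − 1) = 27.772529
T_max/T_min = cosh(S/(2a)) = 1.242439

a=114.555 sag=27.773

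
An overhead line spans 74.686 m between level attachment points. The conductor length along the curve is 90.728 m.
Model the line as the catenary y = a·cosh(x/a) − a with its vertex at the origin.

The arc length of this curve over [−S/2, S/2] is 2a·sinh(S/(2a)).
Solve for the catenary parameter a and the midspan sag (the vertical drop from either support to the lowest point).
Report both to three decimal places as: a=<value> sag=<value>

a=33.906 sag=22.729

seed: a₀ = √(S³/(24(L−S))) = √(74.686³/(24·16.042)) = 32.894548
iter 1: u=1.135234  f(a)=+1.066e+00  f'(a)=-1.107e+00  a ← 32.894548 − (+1.066e+00/-1.107e+00) = 33.857528
iter 2: u=1.102945  f(a)=+4.860e-02  f'(a)=-1.008e+00  a ← 33.857528 − (+4.860e-02/-1.008e+00) = 33.905739
iter 3: u=1.101377  f(a)=+1.117e-04  f'(a)=-1.003e+00  a ← 33.905739 − (+1.117e-04/-1.003e+00) = 33.905850
iter 4: u=1.101373  f(a)=+5.933e-10  f'(a)=-1.003e+00  a ← 33.905850 − (+5.933e-10/-1.003e+00) = 33.905850
iter 5: u=1.101373  f(a)=+1.421e-14  f'(a)=-1.003e+00  a ← 33.905850 − (+1.421e-14/-1.003e+00) = 33.905850
converged: |Δa| < 1e-12 after 5 iterations
sag = a·(cosh(S/(2a)) − 1) = 33.905850·(cosh(1.101373) − 1) = 22.728937
T_max/T_min = cosh(S/(2a)) = 1.670354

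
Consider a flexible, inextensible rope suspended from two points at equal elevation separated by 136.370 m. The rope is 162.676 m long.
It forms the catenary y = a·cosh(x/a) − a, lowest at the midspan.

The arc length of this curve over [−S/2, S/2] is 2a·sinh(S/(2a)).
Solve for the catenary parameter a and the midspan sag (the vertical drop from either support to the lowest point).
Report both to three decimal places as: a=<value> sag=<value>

a=65.137 sag=39.068

seed: a₀ = √(S³/(24(L−S))) = √(136.370³/(24·26.306)) = 63.378978
iter 1: u=1.075830  f(a)=+1.565e+00  f'(a)=-9.303e-01  a ← 63.378978 − (+1.565e+00/-9.303e-01) = 65.061287
iter 2: u=1.048012  f(a)=+6.448e-02  f'(a)=-8.550e-01  a ← 65.061287 − (+6.448e-02/-8.550e-01) = 65.136694
iter 3: u=1.046799  f(a)=+1.199e-04  f'(a)=-8.519e-01  a ← 65.136694 − (+1.199e-04/-8.519e-01) = 65.136835
iter 4: u=1.046796  f(a)=+4.158e-10  f'(a)=-8.518e-01  a ← 65.136835 − (+4.158e-10/-8.518e-01) = 65.136835
iter 5: u=1.046796  f(a)=+0.000e+00  f'(a)=-8.518e-01  a ← 65.136835 − (+0.000e+00/-8.518e-01) = 65.136835
converged: |Δa| < 1e-12 after 5 iterations
sag = a·(cosh(S/(2a)) − 1) = 65.136835·(cosh(1.046796) − 1) = 39.068143
T_max/T_min = cosh(S/(2a)) = 1.599786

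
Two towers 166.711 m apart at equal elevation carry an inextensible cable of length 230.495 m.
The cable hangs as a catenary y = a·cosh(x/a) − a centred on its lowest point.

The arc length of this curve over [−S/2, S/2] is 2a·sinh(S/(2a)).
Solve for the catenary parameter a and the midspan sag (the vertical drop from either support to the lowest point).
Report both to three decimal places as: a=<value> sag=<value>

seed: a₀ = √(S³/(24(L−S))) = √(166.711³/(24·63.784)) = 55.015478
iter 1: u=1.515128  f(a)=+7.734e+00  f'(a)=-2.897e+00  a ← 55.015478 − (+7.734e+00/-2.897e+00) = 57.685618
iter 2: u=1.444996  f(a)=+5.987e-01  f'(a)=-2.464e+00  a ← 57.685618 − (+5.987e-01/-2.464e+00) = 57.928608
iter 3: u=1.438935  f(a)=+4.253e-03  f'(a)=-2.429e+00  a ← 57.928608 − (+4.253e-03/-2.429e+00) = 57.930359
iter 4: u=1.438891  f(a)=+2.180e-07  f'(a)=-2.429e+00  a ← 57.930359 − (+2.180e-07/-2.429e+00) = 57.930359
iter 5: u=1.438891  f(a)=-2.842e-14  f'(a)=-2.429e+00  a ← 57.930359 − (-2.842e-14/-2.429e+00) = 57.930359
converged: |Δa| < 1e-12 after 5 iterations
sag = a·(cosh(S/(2a)) − 1) = 57.930359·(cosh(1.438891) − 1) = 71.057674
T_max/T_min = cosh(S/(2a)) = 2.226605

a=57.930 sag=71.058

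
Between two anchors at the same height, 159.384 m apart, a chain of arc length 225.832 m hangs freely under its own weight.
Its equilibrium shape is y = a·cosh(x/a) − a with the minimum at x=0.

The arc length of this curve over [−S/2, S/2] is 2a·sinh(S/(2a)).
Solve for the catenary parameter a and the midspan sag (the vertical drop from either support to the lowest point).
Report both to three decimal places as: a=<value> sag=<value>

seed: a₀ = √(S³/(24(L−S))) = √(159.384³/(24·66.448)) = 50.387232
iter 1: u=1.581591  f(a)=+8.823e+00  f'(a)=-3.359e+00  a ← 50.387232 − (+8.823e+00/-3.359e+00) = 53.014006
iter 2: u=1.503225  f(a)=+7.369e-01  f'(a)=-2.819e+00  a ← 53.014006 − (+7.369e-01/-2.819e+00) = 53.275389
iter 3: u=1.495850  f(a)=+6.176e-03  f'(a)=-2.772e+00  a ← 53.275389 − (+6.176e-03/-2.772e+00) = 53.277616
iter 4: u=1.495788  f(a)=+4.417e-07  f'(a)=-2.772e+00  a ← 53.277616 − (+4.417e-07/-2.772e+00) = 53.277617
iter 5: u=1.495788  f(a)=-2.842e-14  f'(a)=-2.772e+00  a ← 53.277617 − (-2.842e-14/-2.772e+00) = 53.277617
converged: |Δa| < 1e-12 after 5 iterations
sag = a·(cosh(S/(2a)) − 1) = 53.277617·(cosh(1.495788) − 1) = 71.576408
T_max/T_min = cosh(S/(2a)) = 2.343461

a=53.278 sag=71.576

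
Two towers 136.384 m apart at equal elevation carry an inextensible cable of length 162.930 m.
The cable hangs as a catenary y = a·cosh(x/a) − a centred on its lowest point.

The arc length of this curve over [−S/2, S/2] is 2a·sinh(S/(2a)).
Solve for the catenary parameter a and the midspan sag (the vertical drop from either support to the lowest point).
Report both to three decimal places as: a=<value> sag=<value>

a=64.867 sag=39.269

seed: a₀ = √(S³/(24(L−S))) = √(136.384³/(24·26.546)) = 63.101542
iter 1: u=1.080671  f(a)=+1.594e+00  f'(a)=-9.438e-01  a ← 63.101542 − (+1.594e+00/-9.438e-01) = 64.790308
iter 2: u=1.052503  f(a)=+6.623e-02  f'(a)=-8.669e-01  a ← 64.790308 − (+6.623e-02/-8.669e-01) = 64.866706
iter 3: u=1.051263  f(a)=+1.253e-04  f'(a)=-8.636e-01  a ← 64.866706 − (+1.253e-04/-8.636e-01) = 64.866851
iter 4: u=1.051261  f(a)=+4.505e-10  f'(a)=-8.636e-01  a ← 64.866851 − (+4.505e-10/-8.636e-01) = 64.866851
iter 5: u=1.051261  f(a)=+2.842e-14  f'(a)=-8.636e-01  a ← 64.866851 − (+2.842e-14/-8.636e-01) = 64.866851
converged: |Δa| < 1e-12 after 5 iterations
sag = a·(cosh(S/(2a)) − 1) = 64.866851·(cosh(1.051261) − 1) = 39.268900
T_max/T_min = cosh(S/(2a)) = 1.605377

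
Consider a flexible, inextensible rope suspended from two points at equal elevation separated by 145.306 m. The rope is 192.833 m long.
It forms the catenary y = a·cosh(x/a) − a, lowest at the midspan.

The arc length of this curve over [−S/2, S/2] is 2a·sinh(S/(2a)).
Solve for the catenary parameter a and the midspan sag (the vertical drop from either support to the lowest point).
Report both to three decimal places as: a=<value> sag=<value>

a=54.236 sag=56.388

seed: a₀ = √(S³/(24(L−S))) = √(145.306³/(24·47.527)) = 51.862029
iter 1: u=1.400890  f(a)=+4.888e+00  f'(a)=-2.219e+00  a ← 51.862029 − (+4.888e+00/-2.219e+00) = 54.064945
iter 2: u=1.343810  f(a)=+3.287e-01  f'(a)=-1.929e+00  a ← 54.064945 − (+3.287e-01/-1.929e+00) = 54.235286
iter 3: u=1.339589  f(a)=+1.723e-03  f'(a)=-1.909e+00  a ← 54.235286 − (+1.723e-03/-1.909e+00) = 54.236188
iter 4: u=1.339567  f(a)=+4.791e-08  f'(a)=-1.909e+00  a ← 54.236188 − (+4.791e-08/-1.909e+00) = 54.236188
iter 5: u=1.339567  f(a)=+0.000e+00  f'(a)=-1.909e+00  a ← 54.236188 − (+0.000e+00/-1.909e+00) = 54.236188
converged: |Δa| < 1e-12 after 5 iterations
sag = a·(cosh(S/(2a)) − 1) = 54.236188·(cosh(1.339567) − 1) = 56.387975
T_max/T_min = cosh(S/(2a)) = 2.039674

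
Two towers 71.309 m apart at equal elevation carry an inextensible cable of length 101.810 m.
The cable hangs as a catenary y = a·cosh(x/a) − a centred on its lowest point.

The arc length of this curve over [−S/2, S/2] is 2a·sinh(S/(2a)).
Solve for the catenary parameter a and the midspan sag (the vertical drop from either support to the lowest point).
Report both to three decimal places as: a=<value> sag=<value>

a=23.564 sag=32.531

seed: a₀ = √(S³/(24(L−S))) = √(71.309³/(24·30.501)) = 22.256346
iter 1: u=1.601993  f(a)=+4.162e+00  f'(a)=-3.512e+00  a ← 22.256346 − (+4.162e+00/-3.512e+00) = 23.441377
iter 2: u=1.521007  f(a)=+3.555e-01  f'(a)=-2.935e+00  a ← 23.441377 − (+3.555e-01/-2.935e+00) = 23.562485
iter 3: u=1.513189  f(a)=+3.129e-03  f'(a)=-2.884e+00  a ← 23.562485 − (+3.129e-03/-2.884e+00) = 23.563570
iter 4: u=1.513120  f(a)=+2.472e-07  f'(a)=-2.883e+00  a ← 23.563570 − (+2.472e-07/-2.883e+00) = 23.563570
iter 5: u=1.513120  f(a)=-1.421e-14  f'(a)=-2.883e+00  a ← 23.563570 − (-1.421e-14/-2.883e+00) = 23.563570
converged: |Δa| < 1e-12 after 5 iterations
sag = a·(cosh(S/(2a)) − 1) = 23.563570·(cosh(1.513120) − 1) = 32.530644
T_max/T_min = cosh(S/(2a)) = 2.380548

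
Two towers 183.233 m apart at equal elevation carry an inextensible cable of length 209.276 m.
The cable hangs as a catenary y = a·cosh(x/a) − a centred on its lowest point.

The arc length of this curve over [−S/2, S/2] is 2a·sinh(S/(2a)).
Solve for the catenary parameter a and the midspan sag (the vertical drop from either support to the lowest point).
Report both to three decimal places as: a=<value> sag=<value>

seed: a₀ = √(S³/(24(L−S))) = √(183.233³/(24·26.043)) = 99.209763
iter 1: u=0.923463  f(a)=+1.133e+00  f'(a)=-5.712e-01  a ← 99.209763 − (+1.133e+00/-5.712e-01) = 101.193893
iter 2: u=0.905356  f(a)=+3.489e-02  f'(a)=-5.365e-01  a ← 101.193893 − (+3.489e-02/-5.365e-01) = 101.258927
iter 3: u=0.904775  f(a)=+3.540e-05  f'(a)=-5.354e-01  a ← 101.258927 − (+3.540e-05/-5.354e-01) = 101.258993
iter 4: u=0.904774  f(a)=+3.655e-11  f'(a)=-5.354e-01  a ← 101.258993 − (+3.655e-11/-5.354e-01) = 101.258993
converged: |Δa| < 1e-12 after 4 iterations
sag = a·(cosh(S/(2a)) − 1) = 101.258993·(cosh(0.904774) − 1) = 44.351771
T_max/T_min = cosh(S/(2a)) = 1.438003

a=101.259 sag=44.352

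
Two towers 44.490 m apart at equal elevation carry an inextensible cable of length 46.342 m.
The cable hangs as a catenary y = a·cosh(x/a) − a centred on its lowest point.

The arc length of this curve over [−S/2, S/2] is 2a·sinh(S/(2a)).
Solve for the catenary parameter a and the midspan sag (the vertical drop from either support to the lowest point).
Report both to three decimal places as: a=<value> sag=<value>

a=44.786 sag=5.639

seed: a₀ = √(S³/(24(L−S))) = √(44.490³/(24·1.852)) = 44.511015
iter 1: u=0.499764  f(a)=+2.327e-02  f'(a)=-8.531e-02  a ← 44.511015 − (+2.327e-02/-8.531e-02) = 44.783732
iter 2: u=0.496721  f(a)=+2.156e-04  f'(a)=-8.374e-02  a ← 44.783732 − (+2.156e-04/-8.374e-02) = 44.786306
iter 3: u=0.496692  f(a)=+1.889e-08  f'(a)=-8.372e-02  a ← 44.786306 − (+1.889e-08/-8.372e-02) = 44.786307
iter 4: u=0.496692  f(a)=+0.000e+00  f'(a)=-8.372e-02  a ← 44.786307 − (+0.000e+00/-8.372e-02) = 44.786307
converged: |Δa| < 1e-12 after 4 iterations
sag = a·(cosh(S/(2a)) − 1) = 44.786307·(cosh(0.496692) − 1) = 5.638970
T_max/T_min = cosh(S/(2a)) = 1.125908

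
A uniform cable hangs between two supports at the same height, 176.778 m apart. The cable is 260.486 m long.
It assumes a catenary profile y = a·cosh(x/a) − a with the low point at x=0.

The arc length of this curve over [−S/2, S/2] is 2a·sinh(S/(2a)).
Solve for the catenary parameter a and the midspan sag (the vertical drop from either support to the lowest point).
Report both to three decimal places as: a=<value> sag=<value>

a=55.820 sag=85.881

seed: a₀ = √(S³/(24(L−S))) = √(176.778³/(24·83.708)) = 52.438857
iter 1: u=1.685563  f(a)=+1.273e+01  f'(a)=-4.197e+00  a ← 52.438857 − (+1.273e+01/-4.197e+00) = 55.471773
iter 2: u=1.593405  f(a)=+1.188e+00  f'(a)=-3.447e+00  a ← 55.471773 − (+1.188e+00/-3.447e+00) = 55.816369
iter 3: u=1.583568  f(a)=+1.269e-02  f'(a)=-3.374e+00  a ← 55.816369 − (+1.269e-02/-3.374e+00) = 55.820132
iter 4: u=1.583461  f(a)=+1.484e-06  f'(a)=-3.373e+00  a ← 55.820132 − (+1.484e-06/-3.373e+00) = 55.820133
iter 5: u=1.583461  f(a)=+5.684e-14  f'(a)=-3.373e+00  a ← 55.820133 − (+5.684e-14/-3.373e+00) = 55.820133
converged: |Δa| < 1e-12 after 5 iterations
sag = a·(cosh(S/(2a)) − 1) = 55.820133·(cosh(1.583461) − 1) = 85.880701
T_max/T_min = cosh(S/(2a)) = 2.538526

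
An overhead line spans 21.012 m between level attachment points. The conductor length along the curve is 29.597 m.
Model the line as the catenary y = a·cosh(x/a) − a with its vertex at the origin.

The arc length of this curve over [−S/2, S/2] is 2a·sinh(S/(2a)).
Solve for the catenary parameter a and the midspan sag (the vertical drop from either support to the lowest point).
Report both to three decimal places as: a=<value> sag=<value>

a=7.088 sag=9.320

seed: a₀ = √(S³/(24(L−S))) = √(21.012³/(24·8.585)) = 6.710043
iter 1: u=1.565713  f(a)=+1.116e+00  f'(a)=-3.244e+00  a ← 6.710043 − (+1.116e+00/-3.244e+00) = 7.054055
iter 2: u=1.489356  f(a)=+9.155e-02  f'(a)=-2.731e+00  a ← 7.054055 − (+9.155e-02/-2.731e+00) = 7.087575
iter 3: u=1.482312  f(a)=+7.381e-04  f'(a)=-2.687e+00  a ← 7.087575 − (+7.381e-04/-2.687e+00) = 7.087850
iter 4: u=1.482255  f(a)=+4.882e-08  f'(a)=-2.687e+00  a ← 7.087850 − (+4.882e-08/-2.687e+00) = 7.087850
iter 5: u=1.482255  f(a)=+7.105e-15  f'(a)=-2.687e+00  a ← 7.087850 − (+7.105e-15/-2.687e+00) = 7.087850
converged: |Δa| < 1e-12 after 5 iterations
sag = a·(cosh(S/(2a)) − 1) = 7.087850·(cosh(1.482255) − 1) = 9.320478
T_max/T_min = cosh(S/(2a)) = 2.314994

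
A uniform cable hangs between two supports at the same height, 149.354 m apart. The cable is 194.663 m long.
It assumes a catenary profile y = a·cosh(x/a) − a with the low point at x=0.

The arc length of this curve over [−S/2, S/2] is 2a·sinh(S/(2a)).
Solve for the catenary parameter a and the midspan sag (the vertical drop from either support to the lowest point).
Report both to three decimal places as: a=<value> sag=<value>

seed: a₀ = √(S³/(24(L−S))) = √(149.354³/(24·45.309)) = 55.351249
iter 1: u=1.349148  f(a)=+4.307e+00  f'(a)=-1.955e+00  a ← 55.351249 − (+4.307e+00/-1.955e+00) = 57.554054
iter 2: u=1.297511  f(a)=+2.704e-01  f'(a)=-1.717e+00  a ← 57.554054 − (+2.704e-01/-1.717e+00) = 57.711598
iter 3: u=1.293969  f(a)=+1.224e-03  f'(a)=-1.701e+00  a ← 57.711598 − (+1.224e-03/-1.701e+00) = 57.712318
iter 4: u=1.293953  f(a)=+2.535e-08  f'(a)=-1.701e+00  a ← 57.712318 − (+2.535e-08/-1.701e+00) = 57.712318
iter 5: u=1.293953  f(a)=+0.000e+00  f'(a)=-1.701e+00  a ← 57.712318 − (+0.000e+00/-1.701e+00) = 57.712318
converged: |Δa| < 1e-12 after 5 iterations
sag = a·(cosh(S/(2a)) − 1) = 57.712318·(cosh(1.293953) − 1) = 55.443029
T_max/T_min = cosh(S/(2a)) = 1.960679

a=57.712 sag=55.443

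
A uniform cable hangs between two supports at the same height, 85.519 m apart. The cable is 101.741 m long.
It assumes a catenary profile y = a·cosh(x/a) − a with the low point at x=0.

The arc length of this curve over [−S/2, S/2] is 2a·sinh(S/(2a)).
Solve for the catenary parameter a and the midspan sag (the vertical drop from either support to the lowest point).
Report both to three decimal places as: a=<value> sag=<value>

a=41.175 sag=24.271

seed: a₀ = √(S³/(24(L−S))) = √(85.519³/(24·16.222)) = 40.080774
iter 1: u=1.066833  f(a)=+9.486e-01  f'(a)=-9.054e-01  a ← 40.080774 − (+9.486e-01/-9.054e-01) = 41.128417
iter 2: u=1.039658  f(a)=+3.846e-02  f'(a)=-8.333e-01  a ← 41.128417 − (+3.846e-02/-8.333e-01) = 41.174573
iter 3: u=1.038493  f(a)=+6.916e-05  f'(a)=-8.303e-01  a ← 41.174573 − (+6.916e-05/-8.303e-01) = 41.174656
iter 4: u=1.038491  f(a)=+2.245e-10  f'(a)=-8.303e-01  a ← 41.174656 − (+2.245e-10/-8.303e-01) = 41.174656
iter 5: u=1.038491  f(a)=-1.421e-14  f'(a)=-8.303e-01  a ← 41.174656 − (-1.421e-14/-8.303e-01) = 41.174656
converged: |Δa| < 1e-12 after 5 iterations
sag = a·(cosh(S/(2a)) − 1) = 41.174656·(cosh(1.038491) − 1) = 24.271200
T_max/T_min = cosh(S/(2a)) = 1.589469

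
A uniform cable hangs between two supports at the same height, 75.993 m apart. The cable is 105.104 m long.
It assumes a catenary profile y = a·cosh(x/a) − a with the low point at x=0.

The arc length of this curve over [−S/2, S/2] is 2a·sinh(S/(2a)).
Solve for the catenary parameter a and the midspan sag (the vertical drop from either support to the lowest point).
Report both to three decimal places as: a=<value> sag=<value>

seed: a₀ = √(S³/(24(L−S))) = √(75.993³/(24·29.111)) = 25.062605
iter 1: u=1.516064  f(a)=+3.535e+00  f'(a)=-2.903e+00  a ← 25.062605 − (+3.535e+00/-2.903e+00) = 26.280262
iter 2: u=1.445819  f(a)=+2.739e-01  f'(a)=-2.469e+00  a ← 26.280262 − (+2.739e-01/-2.469e+00) = 26.391215
iter 3: u=1.439740  f(a)=+1.951e-03  f'(a)=-2.434e+00  a ← 26.391215 − (+1.951e-03/-2.434e+00) = 26.392016
iter 4: u=1.439697  f(a)=+1.005e-07  f'(a)=-2.433e+00  a ← 26.392016 − (+1.005e-07/-2.433e+00) = 26.392016
iter 5: u=1.439697  f(a)=+0.000e+00  f'(a)=-2.433e+00  a ← 26.392016 − (+0.000e+00/-2.433e+00) = 26.392016
converged: |Δa| < 1e-12 after 5 iterations
sag = a·(cosh(S/(2a)) − 1) = 26.392016·(cosh(1.439697) − 1) = 32.414882
T_max/T_min = cosh(S/(2a)) = 2.228208

a=26.392 sag=32.415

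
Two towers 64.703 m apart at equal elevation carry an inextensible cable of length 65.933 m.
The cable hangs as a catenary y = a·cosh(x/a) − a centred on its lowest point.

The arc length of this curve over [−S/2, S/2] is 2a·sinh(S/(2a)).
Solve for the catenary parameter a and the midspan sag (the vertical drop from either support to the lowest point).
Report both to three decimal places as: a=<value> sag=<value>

a=96.064 sag=5.499

seed: a₀ = √(S³/(24(L−S))) = √(64.703³/(24·1.230)) = 95.791826
iter 1: u=0.337727  f(a)=+7.034e-03  f'(a)=-2.597e-02  a ← 95.791826 − (+7.034e-03/-2.597e-02) = 96.062617
iter 2: u=0.336775  f(a)=+2.994e-05  f'(a)=-2.575e-02  a ← 96.062617 − (+2.994e-05/-2.575e-02) = 96.063779
iter 3: u=0.336771  f(a)=+5.475e-10  f'(a)=-2.575e-02  a ← 96.063779 − (+5.475e-10/-2.575e-02) = 96.063779
iter 4: u=0.336771  f(a)=+0.000e+00  f'(a)=-2.575e-02  a ← 96.063779 − (+0.000e+00/-2.575e-02) = 96.063779
converged: |Δa| < 1e-12 after 4 iterations
sag = a·(cosh(S/(2a)) − 1) = 96.063779·(cosh(0.336771) − 1) = 5.499205
T_max/T_min = cosh(S/(2a)) = 1.057245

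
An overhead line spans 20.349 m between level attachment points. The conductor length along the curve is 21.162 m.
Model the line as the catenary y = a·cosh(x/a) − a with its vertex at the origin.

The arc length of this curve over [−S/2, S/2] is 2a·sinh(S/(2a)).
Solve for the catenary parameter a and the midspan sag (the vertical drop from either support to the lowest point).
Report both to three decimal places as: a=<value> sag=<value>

seed: a₀ = √(S³/(24(L−S))) = √(20.349³/(24·0.813)) = 20.780869
iter 1: u=0.489609  f(a)=+9.800e-03  f'(a)=-8.014e-02  a ← 20.780869 − (+9.800e-03/-8.014e-02) = 20.903164
iter 2: u=0.486744  f(a)=+8.719e-05  f'(a)=-7.872e-02  a ← 20.903164 − (+8.719e-05/-7.872e-02) = 20.904272
iter 3: u=0.486719  f(a)=+7.038e-09  f'(a)=-7.870e-02  a ← 20.904272 − (+7.038e-09/-7.870e-02) = 20.904272
iter 4: u=0.486719  f(a)=-7.105e-15  f'(a)=-7.870e-02  a ← 20.904272 − (-7.105e-15/-7.870e-02) = 20.904272
converged: |Δa| < 1e-12 after 4 iterations
sag = a·(cosh(S/(2a)) − 1) = 20.904272·(cosh(0.486719) − 1) = 2.525328
T_max/T_min = cosh(S/(2a)) = 1.120804

a=20.904 sag=2.525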